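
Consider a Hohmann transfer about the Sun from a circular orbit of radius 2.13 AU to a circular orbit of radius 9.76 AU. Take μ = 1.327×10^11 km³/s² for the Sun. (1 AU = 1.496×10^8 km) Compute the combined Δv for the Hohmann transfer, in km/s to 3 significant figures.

Δv = 9.57 km/s

In km: r₁ = 2.13 × 1.496×10^8 = 3.18648×10^8 km; r₂ = 9.76 × 1.496×10^8 = 1.460096×10^9 km.
Semi-major axis of the transfer orbit: a_t = (3.18648×10^8 + 1.460096×10^9)/2 = 8.89372×10^8 km.
At r₁ the circular-orbit speed is v₁ = √(μ/r₁) = 20.41 km/s.
On the transfer ellipse at r₁, v² = μ(2/r − 1/a) gives v_p = √[μ(2/r₁ − 1/a_t)] = 26.15 km/s.
First burn Δv₁ = |v_p − v₁| = 5.740 km/s.
Circular speed at r₂: v₂ = √(μ/r₂) = 9.533 km/s.
Transfer-orbit speed at r₂: v_a = √[μ(2/r₂ − 1/a_t)] = 5.706 km/s.
Second burn Δv₂ = |v₂ − v_a| = 3.827 km/s.
Total Δv = Δv₁ + Δv₂ = 9.567 km/s.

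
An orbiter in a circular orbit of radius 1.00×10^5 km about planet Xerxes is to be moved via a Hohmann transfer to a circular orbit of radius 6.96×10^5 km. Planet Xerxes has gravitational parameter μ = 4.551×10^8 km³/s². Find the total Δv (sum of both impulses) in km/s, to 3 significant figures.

Δv = 34.5 km/s

Semi-major axis of the transfer orbit: a_t = (1.000×10^5 + 6.960×10^5)/2 = 3.980×10^5 km.
Circular speed at r₁: v₁ = √(μ/r₁) = √(4.551×10^8/1.000×10^5) = 67.46 km/s.
On the transfer ellipse at r₁, vis-viva equation gives v_p = √[μ(2/r₁ − 1/a_t)] = 89.21 km/s.
First burn Δv₁ = |v_p − v₁| = 21.75 km/s.
Circular speed at r₂: v₂ = √(μ/r₂) = 25.57 km/s.
Transfer-orbit speed at r₂: v_a = √[μ(2/r₂ − 1/a_t)] = 12.82 km/s.
Second burn Δv₂ = |v₂ − v_a| = 12.75 km/s.
Total Δv = Δv₁ + Δv₂ = 34.50 km/s.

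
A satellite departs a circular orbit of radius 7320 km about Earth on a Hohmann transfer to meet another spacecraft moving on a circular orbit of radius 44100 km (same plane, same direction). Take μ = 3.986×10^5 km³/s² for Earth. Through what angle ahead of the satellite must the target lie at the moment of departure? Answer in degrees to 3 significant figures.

Semi-major axis of the transfer orbit: a_t = (7320 + 44100)/2 = 25710 km.
Transfer time t = π√(a_t³/μ) = 20513 s.
The target's mean motion on its circular orbit is ω₂ = √(μ/r₂³) = 6.8173×10^-5 rad/s.
Angle swept by the target during transfer: ω₂·t = 1.3984 rad = 80.12°.
The satellite traverses 180° on the transfer ellipse, so the target must lead by 180° − 80.12° = 99.9°.

φ = 99.9°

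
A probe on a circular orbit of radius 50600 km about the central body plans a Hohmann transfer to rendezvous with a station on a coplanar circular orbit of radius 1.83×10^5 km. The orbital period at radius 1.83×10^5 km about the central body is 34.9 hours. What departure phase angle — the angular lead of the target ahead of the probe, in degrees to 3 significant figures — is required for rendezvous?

From Kepler's third law T² = 4π²r³/μ at r = 1.83×10^5 km, T = 34.9 hours = 34.9 × 3600 s = 1.2564×10^5 s: μ = 4π²r³/T² = 1.53270×10^7 km³/s².
Semi-major axis of the transfer orbit: a_t = (50600 + 1.830×10^5)/2 = 1.168×10^5 km.
Transfer time t = π√(a_t³/μ) = 32032 s.
Target angular speed ω₂ = √(μ/r₂³) = 5.0009×10^-5 rad/s.
Angle swept by the target during transfer: ω₂·t = 1.6019 rad = 91.78°.
Arrival is 180° from departure on the ellipse, so φ = 180° − 91.78° = 88.2°.

φ = 88.2°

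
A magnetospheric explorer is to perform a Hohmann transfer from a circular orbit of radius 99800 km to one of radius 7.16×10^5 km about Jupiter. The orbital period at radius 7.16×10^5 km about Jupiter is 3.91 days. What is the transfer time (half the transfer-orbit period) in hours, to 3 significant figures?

t = 20.2 hours

From Kepler's third law T² = 4π²r³/μ at r = 7.16×10^5 km, T = 3.91 days = 3.91 × 86400 s = 3.37824×10^5 s: μ = 4π²r³/T² = 1.26975×10^8 km³/s².
Transfer-ellipse semi-major axis a_t = (r₁ + r₂)/2 = (99800 + 7.160×10^5)/2 = 4.079×10^5 km.
By Kepler's third law the transfer-orbit period is T = 2π√(a_t³/μ), so t = T/2 = 72630 s.
Converting: 72630 s ÷ 3600 s/hour = 20.2 hours.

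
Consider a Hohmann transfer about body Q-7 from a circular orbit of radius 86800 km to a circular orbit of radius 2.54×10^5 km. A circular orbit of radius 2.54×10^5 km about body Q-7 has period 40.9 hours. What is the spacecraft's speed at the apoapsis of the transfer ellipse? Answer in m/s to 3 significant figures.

v = 7740 m/s

From Kepler's third law T² = 4π²r³/μ at r = 2.54×10^5 km, T = 40.9 hours = 40.9 × 3600 s = 1.4724×10^5 s: μ = 4π²r³/T² = 2.98407×10^7 km³/s².
The Hohmann ellipse has a_t = (r₁ + r₂)/2 = 1.704×10^5 km.
The apoapsis of the transfer ellipse is at r = 2.540×10^5 km.
From the vis-viva equation, v = √[μ(2/r − 1/a_t)] = 7.736 km/s.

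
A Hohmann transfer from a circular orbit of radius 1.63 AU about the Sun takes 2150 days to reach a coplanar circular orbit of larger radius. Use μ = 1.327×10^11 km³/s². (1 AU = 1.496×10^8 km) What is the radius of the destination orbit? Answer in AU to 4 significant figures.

r₂ = 8.720 AU

In km: r₁ = 1.63 × 1.496×10^8 = 2.43848×10^8 km.
Transfer time t = 2150 days = 1.8576×10^8 s, and t = π√(a_t³/μ).
So a_t = (μ t²/π²)^(1/3) = (1.327×10^11 × (1.8576×10^8)² / π²)^(1/3) = 7.7415×10^8 km.
Since a_t = (r₁ + r₂)/2, r₂ = 2a_t − r₁ = 2×7.7415×10^8 − 2.43848×10^8 = 1.304452×10^9 km.
In AU: r₂ = 1.304452×10^9 / 1.496×10^8 = 8.720 AU.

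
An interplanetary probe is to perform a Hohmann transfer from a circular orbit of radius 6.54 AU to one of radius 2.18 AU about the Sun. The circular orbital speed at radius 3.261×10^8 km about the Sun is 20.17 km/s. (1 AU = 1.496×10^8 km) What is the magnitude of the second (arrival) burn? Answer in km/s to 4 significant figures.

Δv₂ = 4.533 km/s

From the circular-orbit relation v² = μ/r at r = 3.261×10^8 km: μ = v²r = (20.17)² × 3.261×10^8 = 1.32667×10^11 km³/s².
In km: r₁ = 6.54 × 1.496×10^8 = 9.78384×10^8 km; r₂ = 2.18 × 1.496×10^8 = 3.26128×10^8 km.
Semi-major axis of the transfer orbit: a_t = (9.78384×10^8 + 3.26128×10^8)/2 = 6.52256×10^8 km.
Circular speed at r = 3.26128×10^8 km: v_c = √(μ/r) = 20.169 km/s.
Transfer-orbit speed at the same r (vis-viva, a = a_t): v_t = √[μ(2/r − 1/a_t)] = 24.702 km/s.
Δv₂ = |v_t − v_c| = |24.702 − 20.169| = 4.533 km/s.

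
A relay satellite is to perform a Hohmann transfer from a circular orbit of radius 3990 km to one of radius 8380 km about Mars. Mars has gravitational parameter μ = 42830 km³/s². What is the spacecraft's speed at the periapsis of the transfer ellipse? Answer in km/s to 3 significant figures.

v = 3.81 km/s

Transfer-ellipse semi-major axis a_t = (r₁ + r₂)/2 = (3990 + 8380)/2 = 6185 km.
The periapsis of the transfer ellipse is at r = 3990 km.
From the vis-viva equation, v = √[μ(2/r − 1/a_t)] = 3.814 km/s.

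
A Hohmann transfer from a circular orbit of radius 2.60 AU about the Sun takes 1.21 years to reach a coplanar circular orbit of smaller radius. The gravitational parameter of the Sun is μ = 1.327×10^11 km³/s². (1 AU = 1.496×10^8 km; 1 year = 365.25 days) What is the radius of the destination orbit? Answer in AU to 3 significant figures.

r₂ = 1.00 AU

In km: r₁ = 2.60 × 1.496×10^8 = 3.8896×10^8 km.
Transfer time t = 1.21 years × 365.25 × 86400 s = 3.8184696×10^7 s, and t = π√(a_t³/μ).
So a_t = (μ t²/π²)^(1/3) = (1.327×10^11 × (3.8184696×10^7)² / π²)^(1/3) = 2.6964×10^8 km.
Since a_t = (r₁ + r₂)/2, r₂ = 2a_t − r₁ = 2×2.6964×10^8 − 3.8896×10^8 = 1.5032×10^8 km.
In AU: r₂ = 1.5032×10^8 / 1.496×10^8 = 1.00 AU.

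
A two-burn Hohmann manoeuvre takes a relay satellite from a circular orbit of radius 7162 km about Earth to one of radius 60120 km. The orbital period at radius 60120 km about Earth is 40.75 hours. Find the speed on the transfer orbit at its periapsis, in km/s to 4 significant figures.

From Kepler's third law T² = 4π²r³/μ at r = 60120 km, T = 40.75 hours = 40.75 × 3600 s = 1.467×10^5 s: μ = 4π²r³/T² = 3.98618×10^5 km³/s².
Transfer-ellipse semi-major axis a_t = (r₁ + r₂)/2 = (7162 + 60120)/2 = 33641 km.
The periapsis of the transfer ellipse is at r = 7162 km.
Vis-viva: v = √[μ(2/r − 1/a_t)] = √[3.98618×10^5 × (2/7162 − 1/33641)] = 9.973 km/s.

v = 9.973 km/s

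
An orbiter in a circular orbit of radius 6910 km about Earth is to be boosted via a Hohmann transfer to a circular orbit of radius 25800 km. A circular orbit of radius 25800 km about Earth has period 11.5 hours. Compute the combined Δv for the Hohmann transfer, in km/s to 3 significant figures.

Δv = 3.31 km/s

From Kepler's third law T² = 4π²r³/μ at r = 25800 km, T = 11.5 hours = 11.5 × 3600 s = 41400 s: μ = 4π²r³/T² = 3.95565×10^5 km³/s².
Transfer-ellipse semi-major axis a_t = (r₁ + r₂)/2 = (6910 + 25800)/2 = 16355 km.
Circular speed at r₁: v₁ = √(μ/r₁) = √(3.95565×10^5/6910) = 7.566 km/s.
Transfer-orbit speed at r₁ (vis-viva equation): v_p = √[μ(2/r₁ − 1/a_t)] = 9.503 km/s.
First burn Δv₁ = |v_p − v₁| = 1.937 km/s.
At r₂, v₂ = √(μ/r₂) = 3.91561 km/s.
Transfer-orbit speed at r₂: v_a = √[μ(2/r₂ − 1/a_t)] = 2.54515 km/s.
Second burn Δv₂ = |v₂ − v_a| = 1.370 km/s.
Δv = Δv₁ + Δv₂ = 1.937 + 1.370 = 3.307 km/s.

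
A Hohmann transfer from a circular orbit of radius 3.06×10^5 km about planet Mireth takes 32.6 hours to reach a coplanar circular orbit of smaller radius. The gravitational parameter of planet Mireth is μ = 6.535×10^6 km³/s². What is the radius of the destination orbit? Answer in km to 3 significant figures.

r₂ = 1.12×10^5 km

Transfer time t = 32.6 hours = 1.1736×10^5 s, and t = π√(a_t³/μ).
So a_t = (μ t²/π²)^(1/3) = (6.535×10^6 × (1.1736×10^5)² / π²)^(1/3) = 2.0893×10^5 km.
Since a_t = (r₁ + r₂)/2, r₂ = 2a_t − r₁ = 2×2.0893×10^5 − 3.060×10^5 = 1.1186×10^5 km.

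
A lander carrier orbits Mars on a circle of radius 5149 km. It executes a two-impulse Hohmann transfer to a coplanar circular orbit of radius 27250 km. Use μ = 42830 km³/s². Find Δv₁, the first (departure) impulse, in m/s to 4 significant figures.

Δv₁ = 856.5 m/s

Semi-major axis of the transfer orbit: a_t = (5149 + 27250)/2 = 16199.5 km.
On the circular orbit at r = 5149 km, v_c = √(μ/r) = 2.8841 km/s.
Vis-viva on the transfer ellipse at r = 5149 km gives v_t = √[μ(2/r − 1/a_t)] = 3.7406 km/s.
Δv₁ = |v_t − v_c| = |3.7406 − 2.8841| = 0.8565 km/s.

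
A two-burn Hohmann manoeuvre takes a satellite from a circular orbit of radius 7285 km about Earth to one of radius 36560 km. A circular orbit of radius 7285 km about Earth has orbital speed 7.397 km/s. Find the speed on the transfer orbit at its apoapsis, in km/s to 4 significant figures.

v = 1.903 km/s

From the circular-orbit relation v² = μ/r at r = 7285 km: μ = v²r = (7.397)² × 7285 = 3.98603×10^5 km³/s².
Semi-major axis of the transfer orbit: a_t = (7285 + 36560)/2 = 21922.5 km.
The apoapsis of the transfer ellipse is at r = 36560 km.
Vis-viva: v = √[μ(2/r − 1/a_t)] = √[3.98603×10^5 × (2/36560 − 1/21922.5)] = 1.903 km/s.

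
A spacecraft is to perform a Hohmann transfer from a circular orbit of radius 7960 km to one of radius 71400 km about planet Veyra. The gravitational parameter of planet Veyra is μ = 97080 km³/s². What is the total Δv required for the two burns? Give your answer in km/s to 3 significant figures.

Δv = 1.84 km/s

Semi-major axis of the transfer orbit: a_t = (7960 + 71400)/2 = 39680 km.
Circular speed at r₁: v₁ = √(μ/r₁) = √(97080/7960) = 3.4923 km/s.
On the transfer ellipse at r₁, vis-viva equation gives v_p = √[μ(2/r₁ − 1/a_t)] = 4.6846 km/s.
First burn Δv₁ = |v_p − v₁| = 1.192 km/s.
At r₂, v₂ = √(μ/r₂) = 1.16605 km/s.
Transfer-orbit speed at r₂: v_a = √[μ(2/r₂ − 1/a_t)] = 0.522260 km/s.
Second burn Δv₂ = |v₂ − v_a| = 0.6438 km/s.
Total Δv = Δv₁ + Δv₂ = 1.836 km/s.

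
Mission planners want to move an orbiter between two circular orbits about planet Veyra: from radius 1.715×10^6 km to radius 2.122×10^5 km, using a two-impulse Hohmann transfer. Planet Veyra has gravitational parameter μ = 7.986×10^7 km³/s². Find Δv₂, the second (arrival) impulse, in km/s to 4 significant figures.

The Hohmann ellipse has a_t = (r₁ + r₂)/2 = 9.636×10^5 km.
On the circular orbit at r = 2.122×10^5 km, v_c = √(μ/r) = 19.400 km/s.
Vis-viva on the transfer ellipse at r = 2.122×10^5 km gives v_t = √[μ(2/r − 1/a_t)] = 25.881 km/s.
Δv₂ = |v_t − v_c| = |25.881 − 19.400| = 6.481 km/s.

Δv₂ = 6.481 km/s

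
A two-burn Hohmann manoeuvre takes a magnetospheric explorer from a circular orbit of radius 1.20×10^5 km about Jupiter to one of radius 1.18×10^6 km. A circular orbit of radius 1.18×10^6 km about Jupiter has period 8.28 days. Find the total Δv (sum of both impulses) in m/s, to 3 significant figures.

From Kepler's third law T² = 4π²r³/μ at r = 1.18×10^6 km, T = 8.28 days = 8.28 × 86400 s = 7.15392×10^5 s: μ = 4π²r³/T² = 1.26741×10^8 km³/s².
Transfer-ellipse semi-major axis a_t = (r₁ + r₂)/2 = (1.200×10^5 + 1.180×10^6)/2 = 6.500×10^5 km.
At r₁ the circular-orbit speed is v₁ = √(μ/r₁) = 32.50 km/s.
Transfer-orbit speed at r₁ (vis-viva equation): v_p = √[μ(2/r₁ − 1/a_t)] = 43.79 km/s.
First burn Δv₁ = |v_p − v₁| = 11.29 km/s.
Circular speed at r₂: v₂ = √(μ/r₂) = 10.364 km/s.
Transfer-orbit speed at r₂: v_a = √[μ(2/r₂ − 1/a_t)] = 4.4530 km/s.
Second burn Δv₂ = |v₂ − v_a| = 5.911 km/s.
Total Δv = Δv₁ + Δv₂ = 17.20 km/s.

Δv = 17200 m/s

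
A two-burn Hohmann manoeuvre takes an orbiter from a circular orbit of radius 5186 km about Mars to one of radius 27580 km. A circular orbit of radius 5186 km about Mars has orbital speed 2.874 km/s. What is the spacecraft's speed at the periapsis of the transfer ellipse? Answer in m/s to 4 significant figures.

From the circular-orbit relation v² = μ/r at r = 5186 km: μ = v²r = (2.874)² × 5186 = 42835.7 km³/s².
The Hohmann ellipse has a_t = (r₁ + r₂)/2 = 16383 km.
At periapsis, r = 5186 km.
Vis-viva: v = √[μ(2/r − 1/a_t)] = √[42835.7 × (2/5186 − 1/16383)] = 3.729 km/s.

v = 3729 m/s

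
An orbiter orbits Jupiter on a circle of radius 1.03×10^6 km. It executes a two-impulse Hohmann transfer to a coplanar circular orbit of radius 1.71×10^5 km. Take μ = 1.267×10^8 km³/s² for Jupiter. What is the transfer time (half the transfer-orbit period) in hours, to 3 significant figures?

Transfer-ellipse semi-major axis a_t = (r₁ + r₂)/2 = (1.030×10^6 + 1.710×10^5)/2 = 6.005×10^5 km.
By Kepler's third law the transfer-orbit period is T = 2π√(a_t³/μ), so t = T/2 = 1.299×10^5 s.
Converting: 1.299×10^5 s ÷ 3600 s/hour = 36.1 hours.

t = 36.1 hours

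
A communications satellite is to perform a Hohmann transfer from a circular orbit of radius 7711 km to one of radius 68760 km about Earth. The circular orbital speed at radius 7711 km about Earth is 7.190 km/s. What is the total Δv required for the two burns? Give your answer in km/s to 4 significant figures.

From the circular-orbit relation v² = μ/r at r = 7711 km: μ = v²r = (7.190)² × 7711 = 3.98629×10^5 km³/s².
Transfer-ellipse semi-major axis a_t = (r₁ + r₂)/2 = (7711 + 68760)/2 = 38235.5 km.
Circular speed at r₁: v₁ = √(μ/r₁) = √(3.98629×10^5/7711) = 7.190 km/s.
On the transfer ellipse at r₁, v² = μ(2/r − 1/a) gives v_p = √[μ(2/r₁ − 1/a_t)] = 9.642 km/s.
First burn Δv₁ = |v_p − v₁| = 2.452 km/s.
Circular speed at r₂: v₂ = √(μ/r₂) = 2.407777 km/s.
Transfer-orbit speed at r₂: v_a = √[μ(2/r₂ − 1/a_t)] = 1.081280 km/s.
Second burn Δv₂ = |v₂ − v_a| = 1.326 km/s.
Total Δv = Δv₁ + Δv₂ = 3.778 km/s.

Δv = 3.778 km/s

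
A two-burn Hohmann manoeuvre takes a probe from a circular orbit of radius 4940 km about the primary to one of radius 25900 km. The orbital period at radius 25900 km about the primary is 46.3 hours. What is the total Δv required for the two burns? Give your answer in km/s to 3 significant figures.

Δv = 1.09 km/s

From Kepler's third law T² = 4π²r³/μ at r = 25900 km, T = 46.3 hours = 46.3 × 3600 s = 1.6668×10^5 s: μ = 4π²r³/T² = 24688.3 km³/s².
Transfer-ellipse semi-major axis a_t = (r₁ + r₂)/2 = (4940 + 25900)/2 = 15420 km.
Circular speed at r₁: v₁ = √(μ/r₁) = √(24688.3/4940) = 2.23554 km/s.
On the transfer ellipse at r₁, vis-viva equation gives v_p = √[μ(2/r₁ − 1/a_t)] = 2.89728 km/s.
First burn Δv₁ = |v_p − v₁| = 0.6617 km/s.
Circular speed at r₂: v₂ = √(μ/r₂) = 0.9763 km/s.
Transfer-orbit speed at r₂: v_a = √[μ(2/r₂ − 1/a_t)] = 0.5526 km/s.
Second burn Δv₂ = |v₂ − v_a| = 0.4237 km/s.
Δv = Δv₁ + Δv₂ = 0.6617 + 0.4237 = 1.085 km/s.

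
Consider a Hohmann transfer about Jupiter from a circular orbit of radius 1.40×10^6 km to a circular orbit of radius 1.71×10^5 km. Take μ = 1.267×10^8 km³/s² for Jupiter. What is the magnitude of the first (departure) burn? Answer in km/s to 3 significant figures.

The Hohmann ellipse has a_t = (r₁ + r₂)/2 = 7.855×10^5 km.
Circular speed at r = 1.400×10^6 km: v_c = √(μ/r) = 9.51315 km/s.
Vis-viva on the transfer ellipse at r = 1.400×10^6 km gives v_t = √[μ(2/r − 1/a_t)] = 4.43863 km/s.
Δv₁ = |v_t − v_c| = |4.43863 − 9.51315| = 5.075 km/s.

Δv₁ = 5.07 km/s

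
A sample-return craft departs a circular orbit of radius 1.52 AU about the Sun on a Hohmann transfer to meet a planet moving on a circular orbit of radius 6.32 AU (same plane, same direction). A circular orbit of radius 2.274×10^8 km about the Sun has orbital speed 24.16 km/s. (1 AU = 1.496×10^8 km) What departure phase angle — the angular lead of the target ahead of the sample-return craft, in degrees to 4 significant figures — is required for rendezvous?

φ = 92.07°

From the circular-orbit relation v² = μ/r at r = 2.274×10^8 km: μ = v²r = (24.16)² × 2.274×10^8 = 1.32735×10^11 km³/s².
In km: r₁ = 1.52 × 1.496×10^8 = 2.27392×10^8 km; r₂ = 6.32 × 1.496×10^8 = 9.45472×10^8 km.
Semi-major axis of the transfer orbit: a_t = (2.27392×10^8 + 9.45472×10^8)/2 = 5.86432×10^8 km.
Transfer time t = π√(a_t³/μ) = 1.22457×10^8 s.
Target angular speed ω₂ = √(μ/r₂³) = 1.25320×10^-8 rad/s.
Angle swept by the target during transfer: ω₂·t = 1.5346 rad = 87.93°.
Arrival is 180° from departure on the ellipse, so φ = 180° − 87.93° = 92.07°.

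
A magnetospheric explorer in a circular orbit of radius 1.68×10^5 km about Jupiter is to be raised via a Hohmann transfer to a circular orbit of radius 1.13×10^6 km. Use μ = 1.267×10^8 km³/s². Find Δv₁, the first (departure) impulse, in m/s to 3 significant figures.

Semi-major axis of the transfer orbit: a_t = (1.680×10^5 + 1.130×10^6)/2 = 6.490×10^5 km.
Circular speed at r = 1.680×10^5 km: v_c = √(μ/r) = 27.462 km/s.
Transfer-orbit speed at the same r (vis-viva, a = a_t): v_t = √[μ(2/r − 1/a_t)] = 36.237 km/s.
Δv₁ = |v_t − v_c| = |36.237 − 27.462| = 8.775 km/s.

Δv₁ = 8770 m/s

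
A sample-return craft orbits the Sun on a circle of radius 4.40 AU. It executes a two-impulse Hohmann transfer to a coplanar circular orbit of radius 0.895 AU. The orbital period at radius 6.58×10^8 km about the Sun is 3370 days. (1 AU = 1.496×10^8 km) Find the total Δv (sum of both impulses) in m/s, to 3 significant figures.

Δv = 15000 m/s

From Kepler's third law T² = 4π²r³/μ at r = 6.58×10^8 km, T = 3370 days = 3370 × 86400 s = 2.91168×10^8 s: μ = 4π²r³/T² = 1.32663×10^11 km³/s².
In km: r₁ = 4.40 × 1.496×10^8 = 6.5824×10^8 km; r₂ = 0.895 × 1.496×10^8 = 1.33892×10^8 km.
The Hohmann ellipse has a_t = (r₁ + r₂)/2 = 3.96066×10^8 km.
At r₁ the circular-orbit speed is v₁ = √(μ/r₁) = 14.1966 km/s.
On the transfer ellipse at r₁, v² = μ(2/r − 1/a) gives v_a = √[μ(2/r₁ − 1/a_t)] = 8.25423 km/s.
First burn Δv₁ = |v_a − v₁| = 5.942 km/s.
At r₂, v₂ = √(μ/r₂) = 31.477 km/s.
Transfer-orbit speed at r₂: v_p = √[μ(2/r₂ − 1/a_t)] = 40.579 km/s.
Second burn Δv₂ = |v₂ − v_p| = 9.102 km/s.
Δv = Δv₁ + Δv₂ = 5.942 + 9.102 = 15.04 km/s.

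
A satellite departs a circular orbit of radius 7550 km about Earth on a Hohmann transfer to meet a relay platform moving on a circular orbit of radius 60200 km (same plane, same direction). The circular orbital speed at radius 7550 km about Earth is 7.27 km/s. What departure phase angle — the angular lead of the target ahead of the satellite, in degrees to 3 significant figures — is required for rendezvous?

From the circular-orbit relation v² = μ/r at r = 7550 km: μ = v²r = (7.27)² × 7550 = 3.99039×10^5 km³/s².
Transfer-ellipse semi-major axis a_t = (r₁ + r₂)/2 = (7550 + 60200)/2 = 33875 km.
Transfer time t = π√(a_t³/μ) = 31007 s.
Target angular speed ω₂ = √(μ/r₂³) = 4.2767×10^-5 rad/s.
Angle swept by the target during transfer: ω₂·t = 1.3261 rad = 75.98°.
Arrival is 180° from departure on the ellipse, so φ = 180° − 75.98° = 104°.

φ = 104°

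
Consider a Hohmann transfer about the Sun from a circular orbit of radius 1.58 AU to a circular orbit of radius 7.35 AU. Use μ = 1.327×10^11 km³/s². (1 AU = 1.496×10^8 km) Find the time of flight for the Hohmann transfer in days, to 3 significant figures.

In km: r₁ = 1.58 × 1.496×10^8 = 2.36368×10^8 km; r₂ = 7.35 × 1.496×10^8 = 1.09956×10^9 km.
Transfer-ellipse semi-major axis a_t = (r₁ + r₂)/2 = (2.36368×10^8 + 1.09956×10^9)/2 = 6.67964×10^8 km.
By Kepler's third law the transfer-orbit period is T = 2π√(a_t³/μ), so t = T/2 = 1.489×10^8 s.
Converting: 1.489×10^8 s ÷ 86400 s/day = 1720 days.

t = 1720 days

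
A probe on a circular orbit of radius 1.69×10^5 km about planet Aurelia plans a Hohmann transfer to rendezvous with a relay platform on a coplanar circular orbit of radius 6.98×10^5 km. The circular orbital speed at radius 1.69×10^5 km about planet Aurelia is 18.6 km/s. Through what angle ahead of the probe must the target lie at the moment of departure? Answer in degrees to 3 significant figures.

From the circular-orbit relation v² = μ/r at r = 1.69×10^5 km: μ = v²r = (18.6)² × 1.69×10^5 = 5.84672×10^7 km³/s².
The Hohmann ellipse has a_t = (r₁ + r₂)/2 = 4.335×10^5 km.
Transfer time t = π√(a_t³/μ) = 1.1727×10^5 s.
The target's mean motion on its circular orbit is ω₂ = √(μ/r₂³) = 1.3112×10^-5 rad/s.
Angle swept by the target during transfer: ω₂·t = 1.5376 rad = 88.10°.
Arrival is 180° from departure on the ellipse, so φ = 180° − 88.10° = 91.9°.

φ = 91.9°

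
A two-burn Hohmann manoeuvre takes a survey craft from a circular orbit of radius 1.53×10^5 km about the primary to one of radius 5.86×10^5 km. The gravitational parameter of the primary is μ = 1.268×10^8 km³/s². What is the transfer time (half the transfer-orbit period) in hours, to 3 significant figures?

t = 17.4 hours

The Hohmann ellipse has a_t = (r₁ + r₂)/2 = 3.695×10^5 km.
By Kepler's third law the transfer-orbit period is T = 2π√(a_t³/μ), so t = T/2 = 62660 s.
Converting: 62660 s ÷ 3600 s/hour = 17.4 hours.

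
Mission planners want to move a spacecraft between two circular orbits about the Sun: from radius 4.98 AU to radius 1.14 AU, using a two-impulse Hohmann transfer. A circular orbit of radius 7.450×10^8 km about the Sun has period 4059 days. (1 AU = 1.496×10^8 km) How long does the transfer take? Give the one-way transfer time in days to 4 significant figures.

From Kepler's third law T² = 4π²r³/μ at r = 7.450×10^8 km, T = 4059 days = 4059 × 86400 s = 3.506976×10^8 s: μ = 4π²r³/T² = 1.32728×10^11 km³/s².
In km: r₁ = 4.98 × 1.496×10^8 = 7.45008×10^8 km; r₂ = 1.14 × 1.496×10^8 = 1.70544×10^8 km.
Semi-major axis of the transfer orbit: a_t = (7.45008×10^8 + 1.70544×10^8)/2 = 4.57776×10^8 km.
By Kepler's third law the transfer-orbit period is T = 2π√(a_t³/μ), so t = T/2 = 8.446×10^7 s.
Converting: 8.446×10^7 s ÷ 86400 s/day = 977.5 days.

t = 977.5 days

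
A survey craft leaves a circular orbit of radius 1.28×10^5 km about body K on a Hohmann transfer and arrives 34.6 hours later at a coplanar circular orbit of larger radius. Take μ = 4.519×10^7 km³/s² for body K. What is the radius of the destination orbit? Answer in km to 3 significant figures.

r₂ = 7.00×10^5 km

Transfer time t = 34.6 hours = 1.2456×10^5 s, and t = π√(a_t³/μ).
So a_t = (μ t²/π²)^(1/3) = (4.519×10^7 × (1.2456×10^5)² / π²)^(1/3) = 4.1416×10^5 km.
Since a_t = (r₁ + r₂)/2, r₂ = 2a_t − r₁ = 2×4.1416×10^5 − 1.280×10^5 = 7.0032×10^5 km.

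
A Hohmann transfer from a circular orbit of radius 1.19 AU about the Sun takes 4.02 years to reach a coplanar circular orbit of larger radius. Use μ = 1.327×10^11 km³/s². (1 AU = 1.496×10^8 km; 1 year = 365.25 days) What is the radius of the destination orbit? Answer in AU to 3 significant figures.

r₂ = 6.84 AU

In km: r₁ = 1.19 × 1.496×10^8 = 1.78024×10^8 km.
Transfer time t = 4.02 years × 365.25 × 86400 s = 1.26861552×10^8 s, and t = π√(a_t³/μ).
So a_t = (μ t²/π²)^(1/3) = (1.327×10^11 × (1.26861552×10^8)² / π²)^(1/3) = 6.0036×10^8 km.
Since a_t = (r₁ + r₂)/2, r₂ = 2a_t − r₁ = 2×6.0036×10^8 − 1.78024×10^8 = 1.022696×10^9 km.
In AU: r₂ = 1.022696×10^9 / 1.496×10^8 = 6.84 AU.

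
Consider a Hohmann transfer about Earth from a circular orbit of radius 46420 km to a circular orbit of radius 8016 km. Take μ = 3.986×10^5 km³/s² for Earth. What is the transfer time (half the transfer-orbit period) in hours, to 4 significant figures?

Transfer-ellipse semi-major axis a_t = (r₁ + r₂)/2 = (46420 + 8016)/2 = 27218 km.
Half the transfer-orbit period gives t = π√(a_t³/μ) = 22344 s.
Converting: 22344 s ÷ 3600 s/hour = 6.207 hours.

t = 6.207 hours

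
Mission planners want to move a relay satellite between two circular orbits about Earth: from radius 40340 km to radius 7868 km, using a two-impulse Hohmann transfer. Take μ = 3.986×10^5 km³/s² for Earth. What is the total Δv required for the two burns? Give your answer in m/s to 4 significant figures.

Δv = 3438 m/s

Transfer-ellipse semi-major axis a_t = (r₁ + r₂)/2 = (40340 + 7868)/2 = 24104 km.
Circular speed at r₁: v₁ = √(μ/r₁) = √(3.986×10^5/40340) = 3.1434 km/s.
On the transfer ellipse at r₁, v² = μ(2/r − 1/a) gives v_a = √[μ(2/r₁ − 1/a_t)] = 1.7959 km/s.
First burn Δv₁ = |v_a − v₁| = 1.3475 km/s.
At r₂, v₂ = √(μ/r₂) = 7.11765 km/s.
Transfer-orbit speed at r₂: v_p = √[μ(2/r₂ − 1/a_t)] = 9.20788 km/s.
Second burn Δv₂ = |v₂ − v_p| = 2.0902 km/s.
Total Δv = Δv₁ + Δv₂ = 3.438 km/s.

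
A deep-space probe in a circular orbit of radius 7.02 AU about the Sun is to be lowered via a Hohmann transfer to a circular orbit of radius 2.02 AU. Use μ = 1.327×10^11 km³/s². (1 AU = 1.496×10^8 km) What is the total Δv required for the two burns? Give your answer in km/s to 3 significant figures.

Δv = 8.89 km/s

In km: r₁ = 7.02 × 1.496×10^8 = 1.050192×10^9 km; r₂ = 2.02 × 1.496×10^8 = 3.02192×10^8 km.
Transfer-ellipse semi-major axis a_t = (r₁ + r₂)/2 = (1.050192×10^9 + 3.02192×10^8)/2 = 6.76192×10^8 km.
Circular speed at r₁: v₁ = √(μ/r₁) = √(1.327×10^11/1.050192×10^9) = 11.241 km/s.
On the transfer ellipse at r₁, vis-viva equation gives v_a = √[μ(2/r₁ − 1/a_t)] = 7.5146 km/s.
First burn Δv₁ = |v_a − v₁| = 3.726 km/s.
Circular speed at r₂: v₂ = √(μ/r₂) = 20.96 km/s.
Transfer-orbit speed at r₂: v_p = √[μ(2/r₂ − 1/a_t)] = 26.12 km/s.
Second burn Δv₂ = |v₂ − v_p| = 5.160 km/s.
Total Δv = Δv₁ + Δv₂ = 8.886 km/s.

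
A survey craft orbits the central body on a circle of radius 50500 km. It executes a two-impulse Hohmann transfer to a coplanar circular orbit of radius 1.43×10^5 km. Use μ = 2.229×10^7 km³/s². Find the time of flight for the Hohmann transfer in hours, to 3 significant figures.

Transfer-ellipse semi-major axis a_t = (r₁ + r₂)/2 = (50500 + 1.430×10^5)/2 = 96750 km.
Transfer time t = π√(a_t³/μ) = π√((96750)³ / 2.229×10^7) = 20020 s.
Converting: 20020 s ÷ 3600 s/hour = 5.56 hours.

t = 5.56 hours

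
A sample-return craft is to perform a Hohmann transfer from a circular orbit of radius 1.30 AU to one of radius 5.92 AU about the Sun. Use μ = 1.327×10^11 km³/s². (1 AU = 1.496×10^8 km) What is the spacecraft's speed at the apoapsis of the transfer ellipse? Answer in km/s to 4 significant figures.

In km: r₁ = 1.30 × 1.496×10^8 = 1.9448×10^8 km; r₂ = 5.92 × 1.496×10^8 = 8.85632×10^8 km.
Transfer-ellipse semi-major axis a_t = (r₁ + r₂)/2 = (1.9448×10^8 + 8.85632×10^8)/2 = 5.40056×10^8 km.
The apoapsis of the transfer ellipse is at r = 8.85632×10^8 km.
Vis-viva: v = √[μ(2/r − 1/a_t)] = √[1.327×10^11 × (2/8.85632×10^8 − 1/5.40056×10^8)] = 7.346 km/s.

v = 7.346 km/s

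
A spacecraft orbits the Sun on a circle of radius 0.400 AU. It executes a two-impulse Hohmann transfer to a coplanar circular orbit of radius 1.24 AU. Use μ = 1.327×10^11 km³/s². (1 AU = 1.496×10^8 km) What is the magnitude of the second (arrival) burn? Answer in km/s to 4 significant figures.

In km: r₁ = 0.400 × 1.496×10^8 = 5.984×10^7 km; r₂ = 1.24 × 1.496×10^8 = 1.85504×10^8 km.
Semi-major axis of the transfer orbit: a_t = (5.984×10^7 + 1.85504×10^8)/2 = 1.22672×10^8 km.
On the circular orbit at r = 1.85504×10^8 km, v_c = √(μ/r) = 26.746 km/s.
Transfer-orbit speed at the same r (vis-viva, a = a_t): v_t = √[μ(2/r − 1/a_t)] = 18.680 km/s.
Δv₂ = |v_t − v_c| = |18.680 − 26.746| = 8.066 km/s.

Δv₂ = 8.066 km/s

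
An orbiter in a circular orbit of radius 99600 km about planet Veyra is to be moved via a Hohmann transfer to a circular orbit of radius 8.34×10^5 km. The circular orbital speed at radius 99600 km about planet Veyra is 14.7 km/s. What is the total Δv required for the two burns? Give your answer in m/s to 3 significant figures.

Δv = 7680 m/s

From the circular-orbit relation v² = μ/r at r = 99600 km: μ = v²r = (14.7)² × 99600 = 2.15226×10^7 km³/s².
The Hohmann ellipse has a_t = (r₁ + r₂)/2 = 4.668×10^5 km.
At r₁ the circular-orbit speed is v₁ = √(μ/r₁) = 14.700 km/s.
On the transfer ellipse at r₁, vis-viva equation gives v_p = √[μ(2/r₁ − 1/a_t)] = 19.649 km/s.
First burn Δv₁ = |v_p − v₁| = 4.949 km/s.
At r₂, v₂ = √(μ/r₂) = 5.080 km/s.
Transfer-orbit speed at r₂: v_a = √[μ(2/r₂ − 1/a_t)] = 2.347 km/s.
Second burn Δv₂ = |v₂ − v_a| = 2.733 km/s.
Δv = Δv₁ + Δv₂ = 4.949 + 2.733 = 7.682 km/s.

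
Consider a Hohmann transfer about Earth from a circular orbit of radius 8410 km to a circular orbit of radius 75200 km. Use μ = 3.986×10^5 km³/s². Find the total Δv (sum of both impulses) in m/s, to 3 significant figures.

Δv = 3620 m/s

The Hohmann ellipse has a_t = (r₁ + r₂)/2 = 41805 km.
Circular speed at r₁: v₁ = √(μ/r₁) = √(3.986×10^5/8410) = 6.884 km/s.
Transfer-orbit speed at r₁ (vis-viva): v_p = √[μ(2/r₁ − 1/a_t)] = 9.233 km/s.
First burn Δv₁ = |v_p − v₁| = 2.349 km/s.
At r₂, v₂ = √(μ/r₂) = 2.3023 km/s.
Transfer-orbit speed at r₂: v_a = √[μ(2/r₂ − 1/a_t)] = 1.0326 km/s.
Second burn Δv₂ = |v₂ − v_a| = 1.270 km/s.
Δv = Δv₁ + Δv₂ = 2.349 + 1.270 = 3.619 km/s.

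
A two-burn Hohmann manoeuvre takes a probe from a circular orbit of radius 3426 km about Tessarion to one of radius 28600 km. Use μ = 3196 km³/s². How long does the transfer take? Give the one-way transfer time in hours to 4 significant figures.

t = 31.28 hours

The Hohmann ellipse has a_t = (r₁ + r₂)/2 = 16013 km.
By Kepler's third law the transfer-orbit period is T = 2π√(a_t³/μ), so t = T/2 = 1.126×10^5 s.
Converting: 1.126×10^5 s ÷ 3600 s/hour = 31.28 hours.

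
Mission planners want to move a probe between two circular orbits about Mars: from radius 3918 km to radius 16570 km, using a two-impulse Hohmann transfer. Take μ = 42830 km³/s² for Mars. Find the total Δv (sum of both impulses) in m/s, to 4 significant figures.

Δv = 1512 m/s

The Hohmann ellipse has a_t = (r₁ + r₂)/2 = 10244 km.
Circular speed at r₁: v₁ = √(μ/r₁) = √(42830/3918) = 3.3063 km/s.
Transfer-orbit speed at r₁ (vis-viva): v_p = √[μ(2/r₁ − 1/a_t)] = 4.2050 km/s.
First burn Δv₁ = |v_p − v₁| = 0.8987 km/s.
Circular speed at r₂: v₂ = √(μ/r₂) = 1.6077 km/s.
Transfer-orbit speed at r₂: v_a = √[μ(2/r₂ − 1/a_t)] = 0.99428 km/s.
Second burn Δv₂ = |v₂ − v_a| = 0.6134 km/s.
Δv = Δv₁ + Δv₂ = 0.8987 + 0.6134 = 1.512 km/s.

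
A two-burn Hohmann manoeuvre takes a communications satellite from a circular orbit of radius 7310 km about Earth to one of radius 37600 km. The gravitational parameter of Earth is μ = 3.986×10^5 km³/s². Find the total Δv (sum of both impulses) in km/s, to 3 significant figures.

The Hohmann ellipse has a_t = (r₁ + r₂)/2 = 22455 km.
Circular speed at r₁: v₁ = √(μ/r₁) = √(3.986×10^5/7310) = 7.384 km/s.
Transfer-orbit speed at r₁ (v² = μ(2/r − 1/a)): v_p = √[μ(2/r₁ − 1/a_t)] = 9.555 km/s.
First burn Δv₁ = |v_p − v₁| = 2.171 km/s.
At r₂, v₂ = √(μ/r₂) = 3.256 km/s.
Transfer-orbit speed at r₂: v_a = √[μ(2/r₂ − 1/a_t)] = 1.858 km/s.
Second burn Δv₂ = |v₂ − v_a| = 1.398 km/s.
Δv = Δv₁ + Δv₂ = 2.171 + 1.398 = 3.569 km/s.

Δv = 3.57 km/s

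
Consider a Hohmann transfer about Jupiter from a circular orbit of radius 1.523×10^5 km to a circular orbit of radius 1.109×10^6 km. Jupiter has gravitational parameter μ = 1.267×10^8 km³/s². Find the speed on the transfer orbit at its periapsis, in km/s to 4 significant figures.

Semi-major axis of the transfer orbit: a_t = (1.523×10^5 + 1.109×10^6)/2 = 6.3065×10^5 km.
The periapsis of the transfer ellipse is at r = 1.523×10^5 km.
Vis-viva: v = √[μ(2/r − 1/a_t)] = √[1.267×10^8 × (2/1.523×10^5 − 1/6.3065×10^5)] = 38.25 km/s.

v = 38.25 km/s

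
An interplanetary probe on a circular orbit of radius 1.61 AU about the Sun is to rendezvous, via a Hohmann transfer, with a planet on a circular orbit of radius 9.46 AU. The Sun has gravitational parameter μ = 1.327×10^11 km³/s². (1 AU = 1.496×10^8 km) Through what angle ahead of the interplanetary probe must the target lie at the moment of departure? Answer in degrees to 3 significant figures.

φ = 99.4°

In km: r₁ = 1.61 × 1.496×10^8 = 2.40856×10^8 km; r₂ = 9.46 × 1.496×10^8 = 1.415216×10^9 km.
Semi-major axis of the transfer orbit: a_t = (2.40856×10^8 + 1.415216×10^9)/2 = 8.28036×10^8 km.
The half-period of the transfer ellipse is t = π√(a_t³/μ) = 2.055×10^8 s.
The target's mean motion on its circular orbit is ω₂ = √(μ/r₂³) = 6.842×10^-9 rad/s.
Angle swept by the target during transfer: ω₂·t = 1.406 rad = 80.56°.
Arrival is 180° from departure on the ellipse, so φ = 180° − 80.56° = 99.4°.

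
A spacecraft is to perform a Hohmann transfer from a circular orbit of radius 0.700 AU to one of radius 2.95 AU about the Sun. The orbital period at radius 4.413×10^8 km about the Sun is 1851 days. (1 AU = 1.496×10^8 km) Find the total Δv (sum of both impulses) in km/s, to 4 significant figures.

Δv = 16.26 km/s

From Kepler's third law T² = 4π²r³/μ at r = 4.413×10^8 km, T = 1851 days = 1851 × 86400 s = 1.599264×10^8 s: μ = 4π²r³/T² = 1.32654×10^11 km³/s².
In km: r₁ = 0.700 × 1.496×10^8 = 1.0472×10^8 km; r₂ = 2.95 × 1.496×10^8 = 4.4132×10^8 km.
Transfer-ellipse semi-major axis a_t = (r₁ + r₂)/2 = (1.0472×10^8 + 4.4132×10^8)/2 = 2.7302×10^8 km.
At r₁ the circular-orbit speed is v₁ = √(μ/r₁) = 35.5915 km/s.
On the transfer ellipse at r₁, vis-viva equation gives v_p = √[μ(2/r₁ − 1/a_t)] = 45.2507 km/s.
First burn Δv₁ = |v_p − v₁| = 9.659 km/s.
Circular speed at r₂: v₂ = √(μ/r₂) = 17.34 km/s.
Transfer-orbit speed at r₂: v_a = √[μ(2/r₂ − 1/a_t)] = 10.74 km/s.
Second burn Δv₂ = |v₂ − v_a| = 6.600 km/s.
Δv = Δv₁ + Δv₂ = 9.659 + 6.600 = 16.26 km/s.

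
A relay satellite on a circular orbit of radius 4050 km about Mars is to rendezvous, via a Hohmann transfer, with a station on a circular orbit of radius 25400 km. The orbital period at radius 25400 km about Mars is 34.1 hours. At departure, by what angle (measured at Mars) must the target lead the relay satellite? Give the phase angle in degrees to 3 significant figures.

From Kepler's third law T² = 4π²r³/μ at r = 25400 km, T = 34.1 hours = 34.1 × 3600 s = 1.2276×10^5 s: μ = 4π²r³/T² = 42928.6 km³/s².
Transfer-ellipse semi-major axis a_t = (r₁ + r₂)/2 = (4050 + 25400)/2 = 14725 km.
The half-period of the transfer ellipse is t = π√(a_t³/μ) = 27093 s.
Target angular speed ω₂ = √(μ/r₂³) = 5.1183×10^-5 rad/s.
Angle swept by the target during transfer: ω₂·t = 1.3867 rad = 79.45°.
Arrival is 180° from departure on the ellipse, so φ = 180° − 79.45° = 101°.

φ = 101°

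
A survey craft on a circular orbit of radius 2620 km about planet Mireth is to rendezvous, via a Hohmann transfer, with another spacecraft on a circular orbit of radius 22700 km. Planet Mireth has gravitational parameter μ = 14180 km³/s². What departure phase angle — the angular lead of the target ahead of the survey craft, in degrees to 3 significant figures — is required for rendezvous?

φ = 105°

Transfer-ellipse semi-major axis a_t = (r₁ + r₂)/2 = (2620 + 22700)/2 = 12660 km.
Transfer time t = π√(a_t³/μ) = 37580 s.
Target angular speed ω₂ = √(μ/r₂³) = 3.482×10^-5 rad/s.
Angle swept by the target during transfer: ω₂·t = 1.3085 rad = 74.97°.
Arrival is 180° from departure on the ellipse, so φ = 180° − 74.97° = 105°.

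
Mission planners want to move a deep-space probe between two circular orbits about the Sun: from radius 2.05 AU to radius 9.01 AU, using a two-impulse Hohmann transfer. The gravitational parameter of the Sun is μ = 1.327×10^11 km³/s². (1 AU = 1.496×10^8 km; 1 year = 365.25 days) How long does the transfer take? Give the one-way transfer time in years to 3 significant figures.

t = 6.50 years

In km: r₁ = 2.05 × 1.496×10^8 = 3.0668×10^8 km; r₂ = 9.01 × 1.496×10^8 = 1.347896×10^9 km.
Semi-major axis of the transfer orbit: a_t = (3.0668×10^8 + 1.347896×10^9)/2 = 8.27288×10^8 km.
By Kepler's third law the transfer-orbit period is T = 2π√(a_t³/μ), so t = T/2 = 2.052×10^8 s.
Converting: 2.052×10^8 s ÷ 3.15576×10^7 s/year (365.25 × 86400) = 6.50 years.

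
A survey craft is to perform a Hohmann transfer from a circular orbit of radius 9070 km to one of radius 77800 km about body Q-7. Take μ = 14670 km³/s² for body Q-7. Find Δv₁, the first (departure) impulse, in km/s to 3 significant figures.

Δv₁ = 0.430 km/s

Semi-major axis of the transfer orbit: a_t = (9070 + 77800)/2 = 43435 km.
Circular speed at r = 9070 km: v_c = √(μ/r) = 1.2718 km/s.
Transfer-orbit speed at the same r (vis-viva, a = a_t): v_t = √[μ(2/r − 1/a_t)] = 1.7021 km/s.
Δv₁ = |v_t − v_c| = |1.7021 − 1.2718| = 0.4303 km/s.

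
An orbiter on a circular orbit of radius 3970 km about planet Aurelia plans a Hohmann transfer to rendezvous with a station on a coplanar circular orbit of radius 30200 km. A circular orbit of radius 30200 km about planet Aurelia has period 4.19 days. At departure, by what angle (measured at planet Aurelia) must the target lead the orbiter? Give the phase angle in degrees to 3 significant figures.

φ = 103°

From Kepler's third law T² = 4π²r³/μ at r = 30200 km, T = 4.19 days = 4.19 × 86400 s = 3.62016×10^5 s: μ = 4π²r³/T² = 8297.08 km³/s².
Transfer-ellipse semi-major axis a_t = (r₁ + r₂)/2 = (3970 + 30200)/2 = 17085 km.
The half-period of the transfer ellipse is t = π√(a_t³/μ) = 77021 s.
Target angular speed ω₂ = √(μ/r₂³) = 1.7356×10^-5 rad/s.
Angle swept by the target during transfer: ω₂·t = 1.3368 rad = 76.59°.
Arrival is 180° from departure on the ellipse, so φ = 180° − 76.59° = 103°.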